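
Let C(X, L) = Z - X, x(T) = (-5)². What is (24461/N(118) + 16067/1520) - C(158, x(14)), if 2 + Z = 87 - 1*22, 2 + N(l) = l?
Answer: 13948723/44080 ≈ 316.44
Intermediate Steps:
N(l) = -2 + l
Z = 63 (Z = -2 + (87 - 1*22) = -2 + (87 - 22) = -2 + 65 = 63)
x(T) = 25
C(X, L) = 63 - X
(24461/N(118) + 16067/1520) - C(158, x(14)) = (24461/(-2 + 118) + 16067/1520) - (63 - 1*158) = (24461/116 + 16067*(1/1520)) - (63 - 158) = (24461*(1/116) + 16067/1520) - 1*(-95) = (24461/116 + 16067/1520) + 95 = 9761123/44080 + 95 = 13948723/44080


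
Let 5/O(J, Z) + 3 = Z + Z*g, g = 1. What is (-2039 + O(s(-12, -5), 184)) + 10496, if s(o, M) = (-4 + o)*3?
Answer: 617362/73 ≈ 8457.0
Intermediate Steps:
s(o, M) = -12 + 3*o
O(J, Z) = 5/(-3 + 2*Z) (O(J, Z) = 5/(-3 + (Z + Z*1)) = 5/(-3 + (Z + Z)) = 5/(-3 + 2*Z))
(-2039 + O(s(-12, -5), 184)) + 10496 = (-2039 + 5/(-3 + 2*184)) + 10496 = (-2039 + 5/(-3 + 368)) + 10496 = (-2039 + 5/365) + 10496 = (-2039 + 5*(1/365)) + 10496 = (-2039 + 1/73) + 10496 = -148846/73 + 10496 = 617362/73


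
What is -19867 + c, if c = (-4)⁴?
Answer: -19611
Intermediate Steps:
c = 256
-19867 + c = -19867 + 256 = -19611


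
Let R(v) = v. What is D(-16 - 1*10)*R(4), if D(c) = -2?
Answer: -8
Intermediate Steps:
D(-16 - 1*10)*R(4) = -2*4 = -8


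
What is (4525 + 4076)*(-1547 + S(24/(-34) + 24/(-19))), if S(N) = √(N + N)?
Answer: -13305747 + 17202*I*√102714/323 ≈ -1.3306e+7 + 17068.0*I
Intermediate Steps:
S(N) = √2*√N (S(N) = √(2*N) = √2*√N)
(4525 + 4076)*(-1547 + S(24/(-34) + 24/(-19))) = (4525 + 4076)*(-1547 + √2*√(24/(-34) + 24/(-19))) = 8601*(-1547 + √2*√(24*(-1/34) + 24*(-1/19))) = 8601*(-1547 + √2*√(-12/17 - 24/19)) = 8601*(-1547 + √2*√(-636/323)) = 8601*(-1547 + √2*(2*I*√51357/323)) = 8601*(-1547 + 2*I*√102714/323) = -13305747 + 17202*I*√102714/323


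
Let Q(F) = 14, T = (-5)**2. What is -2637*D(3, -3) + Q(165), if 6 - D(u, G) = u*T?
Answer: 181967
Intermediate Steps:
T = 25
D(u, G) = 6 - 25*u (D(u, G) = 6 - u*25 = 6 - 25*u)
-2637*D(3, -3) + Q(165) = -2637*(6 - 25*3) + 14 = -2637*(6 - 75) + 14 = -2637*(-69) + 14 = 181953 + 14 = 181967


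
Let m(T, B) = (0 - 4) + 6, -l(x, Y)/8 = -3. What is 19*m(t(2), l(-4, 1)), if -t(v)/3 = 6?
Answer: 38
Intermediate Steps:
l(x, Y) = 24 (l(x, Y) = -8*(-3) = 24)
t(v) = -18 (t(v) = -3*6 = -18)
m(T, B) = 2 (m(T, B) = -4 + 6 = 2)
19*m(t(2), l(-4, 1)) = 19*2 = 38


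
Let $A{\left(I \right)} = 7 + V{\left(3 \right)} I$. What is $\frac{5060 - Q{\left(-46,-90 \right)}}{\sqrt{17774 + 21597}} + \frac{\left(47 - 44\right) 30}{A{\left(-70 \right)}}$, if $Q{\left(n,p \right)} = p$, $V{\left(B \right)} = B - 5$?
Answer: $\frac{30}{49} + \frac{5150 \sqrt{39371}}{39371} \approx 26.567$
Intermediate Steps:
$V{\left(B \right)} = -5 + B$ ($V{\left(B \right)} = B - 5 = -5 + B$)
$A{\left(I \right)} = 7 - 2 I$ ($A{\left(I \right)} = 7 + \left(-5 + 3\right) I = 7 - 2 I$)
$\frac{5060 - Q{\left(-46,-90 \right)}}{\sqrt{17774 + 21597}} + \frac{\left(47 - 44\right) 30}{A{\left(-70 \right)}} = \frac{5060 - -90}{\sqrt{17774 + 21597}} + \frac{\left(47 - 44\right) 30}{7 - -140} = \frac{5060 + 90}{\sqrt{39371}} + \frac{3 \cdot 30}{7 + 140} = 5150 \frac{\sqrt{39371}}{39371} + \frac{90}{147} = \frac{5150 \sqrt{39371}}{39371} + 90 \cdot \frac{1}{147} = \frac{5150 \sqrt{39371}}{39371} + \frac{30}{49} = \frac{30}{49} + \frac{5150 \sqrt{39371}}{39371}$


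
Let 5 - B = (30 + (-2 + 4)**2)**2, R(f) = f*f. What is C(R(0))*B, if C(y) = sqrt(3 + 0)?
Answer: -1151*sqrt(3) ≈ -1993.6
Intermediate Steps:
R(f) = f**2
C(y) = sqrt(3)
B = -1151 (B = 5 - (30 + (-2 + 4)**2)**2 = 5 - (30 + 2**2)**2 = 5 - (30 + 4)**2 = 5 - 1*34**2 = 5 - 1*1156 = 5 - 1156 = -1151)
C(R(0))*B = sqrt(3)*(-1151) = -1151*sqrt(3)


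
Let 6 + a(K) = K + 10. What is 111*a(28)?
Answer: 3552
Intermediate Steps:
a(K) = 4 + K (a(K) = -6 + (K + 10) = -6 + (10 + K) = 4 + K)
111*a(28) = 111*(4 + 28) = 111*32 = 3552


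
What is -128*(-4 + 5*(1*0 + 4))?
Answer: -2048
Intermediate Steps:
-128*(-4 + 5*(1*0 + 4)) = -128*(-4 + 5*(0 + 4)) = -128*(-4 + 5*4) = -128*(-4 + 20) = -128*16 = -2048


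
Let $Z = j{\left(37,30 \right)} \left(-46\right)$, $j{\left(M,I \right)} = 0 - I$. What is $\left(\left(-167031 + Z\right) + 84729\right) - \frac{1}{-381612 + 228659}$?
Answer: $- \frac{12377262665}{152953} \approx -80922.0$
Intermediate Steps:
$j{\left(M,I \right)} = - I$
$Z = 1380$ ($Z = \left(-1\right) 30 \left(-46\right) = \left(-30\right) \left(-46\right) = 1380$)
$\left(\left(-167031 + Z\right) + 84729\right) - \frac{1}{-381612 + 228659} = \left(\left(-167031 + 1380\right) + 84729\right) - \frac{1}{-381612 + 228659} = \left(-165651 + 84729\right) - \frac{1}{-152953} = -80922 - - \frac{1}{152953} = -80922 + \frac{1}{152953} = - \frac{12377262665}{152953}$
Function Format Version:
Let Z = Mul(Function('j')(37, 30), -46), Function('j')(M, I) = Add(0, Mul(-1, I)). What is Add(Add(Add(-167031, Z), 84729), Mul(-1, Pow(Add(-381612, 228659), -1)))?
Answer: Rational(-12377262665, 152953) ≈ -80922.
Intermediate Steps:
Function('j')(M, I) = Mul(-1, I)
Z = 1380 (Z = Mul(Mul(-1, 30), -46) = Mul(-30, -46) = 1380)
Add(Add(Add(-167031, Z), 84729), Mul(-1, Pow(Add(-381612, 228659), -1))) = Add(Add(Add(-167031, 1380), 84729), Mul(-1, Pow(Add(-381612, 228659), -1))) = Add(Add(-165651, 84729), Mul(-1, Pow(-152953, -1))) = Add(-80922, Mul(-1, Rational(-1, 152953))) = Add(-80922, Rational(1, 152953)) = Rational(-12377262665, 152953)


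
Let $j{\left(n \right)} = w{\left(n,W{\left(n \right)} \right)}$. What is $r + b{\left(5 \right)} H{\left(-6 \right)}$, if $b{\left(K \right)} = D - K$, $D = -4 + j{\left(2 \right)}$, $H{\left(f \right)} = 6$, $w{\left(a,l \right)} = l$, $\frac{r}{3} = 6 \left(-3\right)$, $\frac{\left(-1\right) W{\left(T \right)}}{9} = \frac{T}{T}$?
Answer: $-162$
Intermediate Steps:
$W{\left(T \right)} = -9$ ($W{\left(T \right)} = - 9 \frac{T}{T} = \left(-9\right) 1 = -9$)
$r = -54$ ($r = 3 \cdot 6 \left(-3\right) = 3 \left(-18\right) = -54$)
$j{\left(n \right)} = -9$
$D = -13$ ($D = -4 - 9 = -13$)
$b{\left(K \right)} = -13 - K$
$r + b{\left(5 \right)} H{\left(-6 \right)} = -54 + \left(-13 - 5\right) 6 = -54 - 108 = -162$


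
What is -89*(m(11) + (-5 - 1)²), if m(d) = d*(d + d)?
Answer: -24742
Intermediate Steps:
m(d) = 2*d² (m(d) = d*(2*d) = 2*d²)
-89*(m(11) + (-5 - 1)²) = -89*(2*11² + (-5 - 1)²) = -89*(2*121 + (-6)²) = -89*(242 + 36) = -89*278 = -24742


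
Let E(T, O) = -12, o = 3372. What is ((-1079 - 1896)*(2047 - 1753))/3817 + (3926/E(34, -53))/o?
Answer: -17703411571/77225544 ≈ -229.24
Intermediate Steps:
((-1079 - 1896)*(2047 - 1753))/3817 + (3926/E(34, -53))/o = ((-1079 - 1896)*(2047 - 1753))/3817 + (3926/(-12))/3372 = -2975*294*(1/3817) + (3926*(-1/12))*(1/3372) = -874650*1/3817 - 1963/6*1/3372 = -874650/3817 - 1963/20232 = -17703411571/77225544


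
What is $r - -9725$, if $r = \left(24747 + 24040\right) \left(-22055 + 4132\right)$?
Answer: $-874399676$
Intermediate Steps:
$r = -874409401$ ($r = 48787 \left(-17923\right) = -874409401$)
$r - -9725 = -874409401 - -9725 = -874409401 + 9725 = -874399676$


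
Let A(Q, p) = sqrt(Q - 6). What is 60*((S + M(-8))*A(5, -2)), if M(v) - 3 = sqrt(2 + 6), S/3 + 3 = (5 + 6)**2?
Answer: I*(21420 + 120*sqrt(2)) ≈ 21590.0*I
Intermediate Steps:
S = 354 (S = -9 + 3*(5 + 6)**2 = -9 + 3*11**2 = -9 + 3*121 = -9 + 363 = 354)
M(v) = 3 + 2*sqrt(2) (M(v) = 3 + sqrt(2 + 6) = 3 + sqrt(8) = 3 + 2*sqrt(2))
A(Q, p) = sqrt(-6 + Q)
60*((S + M(-8))*A(5, -2)) = 60*((354 + (3 + 2*sqrt(2)))*sqrt(-6 + 5)) = 60*((357 + 2*sqrt(2))*sqrt(-1)) = 60*((357 + 2*sqrt(2))*I) = 60*(I*(357 + 2*sqrt(2))) = 60*I*(357 + 2*sqrt(2))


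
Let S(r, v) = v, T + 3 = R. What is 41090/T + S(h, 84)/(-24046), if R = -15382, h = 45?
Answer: -98934248/36994771 ≈ -2.6743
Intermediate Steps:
T = -15385 (T = -3 - 15382 = -15385)
41090/T + S(h, 84)/(-24046) = 41090/(-15385) + 84/(-24046) = 41090*(-1/15385) + 84*(-1/24046) = -8218/3077 - 42/12023 = -98934248/36994771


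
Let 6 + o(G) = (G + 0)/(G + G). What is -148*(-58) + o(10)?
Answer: 17157/2 ≈ 8578.5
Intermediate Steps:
o(G) = -11/2 (o(G) = -6 + (G + 0)/(G + G) = -6 + G/((2*G)) = -6 + G*(1/(2*G)) = -6 + ½ = -11/2)
-148*(-58) + o(10) = -148*(-58) - 11/2 = 8584 - 11/2 = 17157/2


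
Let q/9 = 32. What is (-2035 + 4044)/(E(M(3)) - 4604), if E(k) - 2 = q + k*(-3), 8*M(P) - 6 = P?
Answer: -16072/34539 ≈ -0.46533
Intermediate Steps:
M(P) = ¾ + P/8
q = 288 (q = 9*32 = 288)
E(k) = 290 - 3*k (E(k) = 2 + (288 + k*(-3)) = 2 + (288 - 3*k) = 290 - 3*k)
(-2035 + 4044)/(E(M(3)) - 4604) = (-2035 + 4044)/((290 - 3*(¾ + (⅛)*3)) - 4604) = 2009/((290 - 3*(¾ + 3/8)) - 4604) = 2009/((290 - 3*9/8) - 4604) = 2009/((290 - 27/8) - 4604) = 2009/(2293/8 - 4604) = 2009/(-34539/8) = 2009*(-8/34539) = -16072/34539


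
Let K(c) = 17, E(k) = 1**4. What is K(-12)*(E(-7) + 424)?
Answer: 7225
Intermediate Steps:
E(k) = 1
K(-12)*(E(-7) + 424) = 17*(1 + 424) = 17*425 = 7225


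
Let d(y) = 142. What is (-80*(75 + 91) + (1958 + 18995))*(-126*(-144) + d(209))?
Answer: 140308478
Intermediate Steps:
(-80*(75 + 91) + (1958 + 18995))*(-126*(-144) + d(209)) = (-80*(75 + 91) + (1958 + 18995))*(-126*(-144) + 142) = (-80*166 + 20953)*(18144 + 142) = (-13280 + 20953)*18286 = 7673*18286 = 140308478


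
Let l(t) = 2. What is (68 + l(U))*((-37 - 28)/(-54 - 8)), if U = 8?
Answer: 2275/31 ≈ 73.387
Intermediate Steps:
(68 + l(U))*((-37 - 28)/(-54 - 8)) = (68 + 2)*((-37 - 28)/(-54 - 8)) = 70*(-65/(-62)) = 70*(-65*(-1/62)) = 70*(65/62) = 2275/31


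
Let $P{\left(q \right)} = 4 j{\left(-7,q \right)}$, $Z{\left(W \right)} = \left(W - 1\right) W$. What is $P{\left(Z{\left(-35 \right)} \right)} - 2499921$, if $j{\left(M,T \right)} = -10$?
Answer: $-2499961$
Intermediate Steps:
$Z{\left(W \right)} = W \left(-1 + W\right)$ ($Z{\left(W \right)} = \left(-1 + W\right) W = W \left(-1 + W\right)$)
$P{\left(q \right)} = -40$ ($P{\left(q \right)} = 4 \left(-10\right) = -40$)
$P{\left(Z{\left(-35 \right)} \right)} - 2499921 = -40 - 2499921 = -2499961$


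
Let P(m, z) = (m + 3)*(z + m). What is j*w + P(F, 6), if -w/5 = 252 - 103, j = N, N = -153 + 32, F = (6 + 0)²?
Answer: 91783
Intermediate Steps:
F = 36 (F = 6² = 36)
N = -121
P(m, z) = (3 + m)*(m + z)
j = -121
w = -745 (w = -5*(252 - 103) = -5*149 = -745)
j*w + P(F, 6) = -121*(-745) + (36² + 3*36 + 3*6 + 36*6) = 90145 + (1296 + 108 + 18 + 216) = 90145 + 1638 = 91783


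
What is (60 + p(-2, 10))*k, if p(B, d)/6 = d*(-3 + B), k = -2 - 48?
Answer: 12000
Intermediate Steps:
k = -50
p(B, d) = 6*d*(-3 + B) (p(B, d) = 6*(d*(-3 + B)) = 6*d*(-3 + B))
(60 + p(-2, 10))*k = (60 + 6*10*(-3 - 2))*(-50) = (60 + 6*10*(-5))*(-50) = (60 - 300)*(-50) = -240*(-50) = 12000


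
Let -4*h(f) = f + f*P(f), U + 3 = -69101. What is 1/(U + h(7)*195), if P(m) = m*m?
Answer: -2/172333 ≈ -1.1605e-5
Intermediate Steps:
U = -69104 (U = -3 - 69101 = -69104)
P(m) = m**2
h(f) = -f/4 - f**3/4 (h(f) = -(f + f*f**2)/4 = -(f + f**3)/4 = -f/4 - f**3/4)
1/(U + h(7)*195) = 1/(-69104 - 1/4*7*(1 + 7**2)*195) = 1/(-69104 - 1/4*7*(1 + 49)*195) = 1/(-69104 - 1/4*7*50*195) = 1/(-69104 - 175/2*195) = 1/(-69104 - 34125/2) = 1/(-172333/2) = -2/172333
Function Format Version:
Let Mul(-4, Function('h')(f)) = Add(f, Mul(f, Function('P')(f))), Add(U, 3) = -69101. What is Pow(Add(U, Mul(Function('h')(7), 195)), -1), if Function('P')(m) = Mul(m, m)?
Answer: Rational(-2, 172333) ≈ -1.1605e-5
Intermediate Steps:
U = -69104 (U = Add(-3, -69101) = -69104)
Function('P')(m) = Pow(m, 2)
Function('h')(f) = Add(Mul(Rational(-1, 4), f), Mul(Rational(-1, 4), Pow(f, 3))) (Function('h')(f) = Mul(Rational(-1, 4), Add(f, Mul(f, Pow(f, 2)))) = Mul(Rational(-1, 4), Add(f, Pow(f, 3))) = Add(Mul(Rational(-1, 4), f), Mul(Rational(-1, 4), Pow(f, 3))))
Pow(Add(U, Mul(Function('h')(7), 195)), -1) = Pow(Add(-69104, Mul(Mul(Rational(-1, 4), 7, Add(1, Pow(7, 2))), 195)), -1) = Pow(Add(-69104, Mul(Mul(Rational(-1, 4), 7, Add(1, 49)), 195)), -1) = Pow(Add(-69104, Mul(Mul(Rational(-1, 4), 7, 50), 195)), -1) = Pow(Add(-69104, Mul(Rational(-175, 2), 195)), -1) = Pow(Add(-69104, Rational(-34125, 2)), -1) = Pow(Rational(-172333, 2), -1) = Rational(-2, 172333)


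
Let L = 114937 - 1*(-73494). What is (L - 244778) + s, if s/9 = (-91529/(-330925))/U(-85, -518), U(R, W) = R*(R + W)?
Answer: -106192563311096/1884617875 ≈ -56347.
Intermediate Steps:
L = 188431 (L = 114937 + 73494 = 188431)
s = 91529/1884617875 (s = 9*((-91529/(-330925))/((-85*(-85 - 518)))) = 9*((-91529*(-1/330925))/((-85*(-603)))) = 9*((91529/330925)/51255) = 9*((91529/330925)*(1/51255)) = 9*(91529/16961560875) = 91529/1884617875 ≈ 4.8566e-5)
(L - 244778) + s = (188431 - 244778) + 91529/1884617875 = -56347 + 91529/1884617875 = -106192563311096/1884617875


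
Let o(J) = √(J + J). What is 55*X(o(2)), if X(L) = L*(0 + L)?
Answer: 220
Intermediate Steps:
o(J) = √2*√J (o(J) = √(2*J) = √2*√J)
X(L) = L² (X(L) = L*L = L²)
55*X(o(2)) = 55*(√2*√2)² = 55*2² = 55*4 = 220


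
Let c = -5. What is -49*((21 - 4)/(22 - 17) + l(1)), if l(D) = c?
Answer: 392/5 ≈ 78.400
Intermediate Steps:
l(D) = -5
-49*((21 - 4)/(22 - 17) + l(1)) = -49*((21 - 4)/(22 - 17) - 5) = -49*(17/5 - 5) = -49*(-8/5) = 392/5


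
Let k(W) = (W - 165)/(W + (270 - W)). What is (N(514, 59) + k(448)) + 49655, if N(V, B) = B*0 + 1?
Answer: 13407403/270 ≈ 49657.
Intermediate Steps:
N(V, B) = 1 (N(V, B) = 0 + 1 = 1)
k(W) = -11/18 + W/270 (k(W) = (-165 + W)/270 = (-165 + W)*(1/270) = -11/18 + W/270)
(N(514, 59) + k(448)) + 49655 = (1 + (-11/18 + (1/270)*448)) + 49655 = (1 + (-11/18 + 224/135)) + 49655 = (1 + 283/270) + 49655 = 553/270 + 49655 = 13407403/270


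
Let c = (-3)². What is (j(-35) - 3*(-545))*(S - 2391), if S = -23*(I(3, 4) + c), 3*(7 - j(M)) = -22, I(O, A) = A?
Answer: -13310120/3 ≈ -4.4367e+6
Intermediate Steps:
c = 9
j(M) = 43/3 (j(M) = 7 - ⅓*(-22) = 7 + 22/3 = 43/3)
S = -299 (S = -23*(4 + 9) = -23*13 = -299)
(j(-35) - 3*(-545))*(S - 2391) = (43/3 - 3*(-545))*(-299 - 2391) = (43/3 + 1635)*(-2690) = (4948/3)*(-2690) = -13310120/3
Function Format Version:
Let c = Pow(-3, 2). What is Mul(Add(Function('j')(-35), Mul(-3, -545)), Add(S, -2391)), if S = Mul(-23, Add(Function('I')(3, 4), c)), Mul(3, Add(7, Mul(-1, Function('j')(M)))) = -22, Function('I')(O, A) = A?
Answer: Rational(-13310120, 3) ≈ -4.4367e+6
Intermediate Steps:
c = 9
Function('j')(M) = Rational(43, 3) (Function('j')(M) = Add(7, Mul(Rational(-1, 3), -22)) = Add(7, Rational(22, 3)) = Rational(43, 3))
S = -299 (S = Mul(-23, Add(4, 9)) = Mul(-23, 13) = -299)
Mul(Add(Function('j')(-35), Mul(-3, -545)), Add(S, -2391)) = Mul(Add(Rational(43, 3), Mul(-3, -545)), Add(-299, -2391)) = Mul(Add(Rational(43, 3), 1635), -2690) = Mul(Rational(4948, 3), -2690) = Rational(-13310120, 3)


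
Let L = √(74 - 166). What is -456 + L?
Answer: -456 + 2*I*√23 ≈ -456.0 + 9.5917*I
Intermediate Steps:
L = 2*I*√23 (L = √(-92) = 2*I*√23 ≈ 9.5917*I)
-456 + L = -456 + 2*I*√23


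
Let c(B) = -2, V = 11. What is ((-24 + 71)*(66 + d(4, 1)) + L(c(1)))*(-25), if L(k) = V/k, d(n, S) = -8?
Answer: -136025/2 ≈ -68013.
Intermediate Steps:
L(k) = 11/k
((-24 + 71)*(66 + d(4, 1)) + L(c(1)))*(-25) = ((-24 + 71)*(66 - 8) + 11/(-2))*(-25) = (47*58 + 11*(-½))*(-25) = (2726 - 11/2)*(-25) = (5441/2)*(-25) = -136025/2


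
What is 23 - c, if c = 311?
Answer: -288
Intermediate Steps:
23 - c = 23 - 1*311 = 23 - 311 = -288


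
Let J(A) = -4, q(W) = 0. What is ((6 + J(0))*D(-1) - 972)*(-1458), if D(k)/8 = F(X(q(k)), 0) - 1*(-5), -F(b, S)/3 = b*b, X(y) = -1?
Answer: 1370520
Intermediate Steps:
F(b, S) = -3*b² (F(b, S) = -3*b*b = -3*b²)
D(k) = 16 (D(k) = 8*(-3*(-1)² - 1*(-5)) = 8*(-3*1 + 5) = 8*(-3 + 5) = 8*2 = 16)
((6 + J(0))*D(-1) - 972)*(-1458) = ((6 - 4)*16 - 972)*(-1458) = (2*16 - 972)*(-1458) = (32 - 972)*(-1458) = -940*(-1458) = 1370520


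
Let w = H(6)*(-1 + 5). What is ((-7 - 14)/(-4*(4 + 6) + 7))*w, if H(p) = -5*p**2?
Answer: -5040/11 ≈ -458.18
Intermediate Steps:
w = -720 (w = (-5*6**2)*(-1 + 5) = -5*36*4 = -180*4 = -720)
((-7 - 14)/(-4*(4 + 6) + 7))*w = ((-7 - 14)/(-4*(4 + 6) + 7))*(-720) = -21/(-4*10 + 7)*(-720) = -21/(-40 + 7)*(-720) = -21/(-33)*(-720) = -21*(-1/33)*(-720) = (7/11)*(-720) = -5040/11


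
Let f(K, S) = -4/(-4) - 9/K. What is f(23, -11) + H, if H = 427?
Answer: 9835/23 ≈ 427.61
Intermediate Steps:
f(K, S) = 1 - 9/K (f(K, S) = -4*(-¼) - 9/K = 1 - 9/K)
f(23, -11) + H = (-9 + 23)/23 + 427 = (1/23)*14 + 427 = 14/23 + 427 = 9835/23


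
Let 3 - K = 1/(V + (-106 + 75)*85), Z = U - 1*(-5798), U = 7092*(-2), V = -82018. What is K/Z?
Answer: -18140/50707147 ≈ -0.00035774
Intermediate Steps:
U = -14184
Z = -8386 (Z = -14184 - 1*(-5798) = -14184 + 5798 = -8386)
K = 253960/84653 (K = 3 - 1/(-82018 + (-106 + 75)*85) = 3 - 1/(-82018 - 31*85) = 3 - 1/(-82018 - 2635) = 3 - 1/(-84653) = 3 - 1*(-1/84653) = 3 + 1/84653 = 253960/84653 ≈ 3.0000)
K/Z = (253960/84653)/(-8386) = (253960/84653)*(-1/8386) = -18140/50707147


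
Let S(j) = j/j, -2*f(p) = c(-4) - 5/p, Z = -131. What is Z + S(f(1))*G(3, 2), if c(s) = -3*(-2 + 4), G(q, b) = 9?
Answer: -122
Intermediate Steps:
c(s) = -6 (c(s) = -3*2 = -6)
f(p) = 3 + 5/(2*p) (f(p) = -(-6 - 5/p)/2 = 3 + 5/(2*p))
S(j) = 1
Z + S(f(1))*G(3, 2) = -131 + 1*9 = -131 + 9 = -122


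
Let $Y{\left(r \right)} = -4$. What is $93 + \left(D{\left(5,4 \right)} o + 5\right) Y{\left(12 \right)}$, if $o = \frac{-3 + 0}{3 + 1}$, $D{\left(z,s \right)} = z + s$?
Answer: $100$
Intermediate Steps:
$D{\left(z,s \right)} = s + z$
$o = - \frac{3}{4} \approx -0.75$
$93 + \left(D{\left(5,4 \right)} o + 5\right) Y{\left(12 \right)} = 93 + \left(\left(4 + 5\right) \left(- \frac{3}{4}\right) + 5\right) \left(-4\right) = 93 + \left(9 \left(- \frac{3}{4}\right) + 5\right) \left(-4\right) = 93 + \left(- \frac{27}{4} + 5\right) \left(-4\right) = 93 - -7 = 93 + 7 = 100$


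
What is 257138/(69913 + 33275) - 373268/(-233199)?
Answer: 16413517141/4010556402 ≈ 4.0926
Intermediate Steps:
257138/(69913 + 33275) - 373268/(-233199) = 257138/103188 - 373268*(-1/233199) = 257138*(1/103188) + 373268/233199 = 128569/51594 + 373268/233199 = 16413517141/4010556402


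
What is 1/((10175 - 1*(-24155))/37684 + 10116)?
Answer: 18842/190622837 ≈ 9.8844e-5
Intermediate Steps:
1/((10175 - 1*(-24155))/37684 + 10116) = 1/((10175 + 24155)*(1/37684) + 10116) = 1/(34330*(1/37684) + 10116) = 1/(17165/18842 + 10116) = 1/(190622837/18842) = 18842/190622837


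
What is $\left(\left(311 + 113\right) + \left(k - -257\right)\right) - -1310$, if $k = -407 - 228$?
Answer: $1356$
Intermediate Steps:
$k = -635$
$\left(\left(311 + 113\right) + \left(k - -257\right)\right) - -1310 = \left(\left(311 + 113\right) - 378\right) - -1310 = \left(424 + \left(-635 + 257\right)\right) + 1310 = \left(424 - 378\right) + 1310 = 46 + 1310 = 1356$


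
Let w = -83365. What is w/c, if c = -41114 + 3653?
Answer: 83365/37461 ≈ 2.2254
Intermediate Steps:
c = -37461
w/c = -83365/(-37461) = -83365*(-1/37461) = 83365/37461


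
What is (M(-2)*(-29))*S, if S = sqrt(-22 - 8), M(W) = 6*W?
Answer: 348*I*sqrt(30) ≈ 1906.1*I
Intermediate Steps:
S = I*sqrt(30) (S = sqrt(-30) = I*sqrt(30) ≈ 5.4772*I)
(M(-2)*(-29))*S = ((6*(-2))*(-29))*(I*sqrt(30)) = (-12*(-29))*(I*sqrt(30)) = 348*(I*sqrt(30)) = 348*I*sqrt(30)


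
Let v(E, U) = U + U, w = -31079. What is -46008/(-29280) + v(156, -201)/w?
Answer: 60068883/37916380 ≈ 1.5842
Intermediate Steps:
v(E, U) = 2*U
-46008/(-29280) + v(156, -201)/w = -46008/(-29280) + (2*(-201))/(-31079) = -46008*(-1/29280) - 402*(-1/31079) = 1917/1220 + 402/31079 = 60068883/37916380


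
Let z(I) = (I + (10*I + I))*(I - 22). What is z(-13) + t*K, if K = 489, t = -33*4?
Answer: -59088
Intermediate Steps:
t = -132
z(I) = 12*I*(-22 + I) (z(I) = (I + 11*I)*(-22 + I) = (12*I)*(-22 + I) = 12*I*(-22 + I))
z(-13) + t*K = 12*(-13)*(-22 - 13) - 132*489 = 12*(-13)*(-35) - 64548 = 5460 - 64548 = -59088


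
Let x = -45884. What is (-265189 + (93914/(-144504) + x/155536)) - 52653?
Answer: -111620354289167/351180846 ≈ -3.1784e+5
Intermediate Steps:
(-265189 + (93914/(-144504) + x/155536)) - 52653 = (-265189 + (93914/(-144504) - 45884/155536)) - 52653 = (-265189 + (93914*(-1/144504) - 45884*1/155536)) - 52653 = (-265189 + (-46957/72252 - 11471/38884)) - 52653 = (-265189 - 331834835/351180846) - 52653 = -93129629204729/351180846 - 52653 = -111620354289167/351180846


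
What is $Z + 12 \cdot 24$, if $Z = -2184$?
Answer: $-1896$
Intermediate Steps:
$Z + 12 \cdot 24 = -2184 + 12 \cdot 24 = -2184 + 288 = -1896$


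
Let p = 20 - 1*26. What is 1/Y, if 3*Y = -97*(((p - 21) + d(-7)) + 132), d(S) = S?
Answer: -3/9506 ≈ -0.00031559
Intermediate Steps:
p = -6 (p = 20 - 26 = -6)
Y = -9506/3 (Y = (-97*(((-6 - 21) - 7) + 132))/3 = (-97*((-27 - 7) + 132))/3 = (-97*(-34 + 132))/3 = (-97*98)/3 = (1/3)*(-9506) = -9506/3 ≈ -3168.7)
1/Y = 1/(-9506/3) = -3/9506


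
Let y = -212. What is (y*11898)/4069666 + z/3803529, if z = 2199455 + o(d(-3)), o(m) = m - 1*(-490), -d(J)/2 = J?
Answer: -106810746423/2579848775219 ≈ -0.041402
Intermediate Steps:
d(J) = -2*J
o(m) = 490 + m (o(m) = m + 490 = 490 + m)
z = 2199951 (z = 2199455 + (490 - 2*(-3)) = 2199455 + (490 + 6) = 2199455 + 496 = 2199951)
(y*11898)/4069666 + z/3803529 = -212*11898/4069666 + 2199951/3803529 = -2522376*1/4069666 + 2199951*(1/3803529) = -1261188/2034833 + 733317/1267843 = -106810746423/2579848775219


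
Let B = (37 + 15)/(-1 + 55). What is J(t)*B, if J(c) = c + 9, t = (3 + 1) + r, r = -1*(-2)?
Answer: 130/9 ≈ 14.444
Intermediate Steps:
r = 2
t = 6 (t = (3 + 1) + 2 = 4 + 2 = 6)
B = 26/27 (B = 52/54 = 52*(1/54) = 26/27 ≈ 0.96296)
J(c) = 9 + c
J(t)*B = (9 + 6)*(26/27) = 15*(26/27) = 130/9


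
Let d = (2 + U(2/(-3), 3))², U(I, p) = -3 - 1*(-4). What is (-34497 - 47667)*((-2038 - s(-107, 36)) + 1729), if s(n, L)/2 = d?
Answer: 26867628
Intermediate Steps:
U(I, p) = 1 (U(I, p) = -3 + 4 = 1)
d = 9 (d = (2 + 1)² = 3² = 9)
s(n, L) = 18 (s(n, L) = 2*9 = 18)
(-34497 - 47667)*((-2038 - s(-107, 36)) + 1729) = (-34497 - 47667)*((-2038 - 1*18) + 1729) = -82164*((-2038 - 18) + 1729) = -82164*(-2056 + 1729) = -82164*(-327) = 26867628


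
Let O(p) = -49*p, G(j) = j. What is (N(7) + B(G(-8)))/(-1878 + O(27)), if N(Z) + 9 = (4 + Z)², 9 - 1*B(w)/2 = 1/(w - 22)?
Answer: -1951/48015 ≈ -0.040633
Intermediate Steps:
B(w) = 18 - 2/(-22 + w) (B(w) = 18 - 2/(w - 22) = 18 - 2/(-22 + w))
N(Z) = -9 + (4 + Z)²
(N(7) + B(G(-8)))/(-1878 + O(27)) = ((-9 + (4 + 7)²) + 2*(-199 + 9*(-8))/(-22 - 8))/(-1878 - 49*27) = ((-9 + 11²) + 2*(-199 - 72)/(-30))/(-1878 - 1323) = ((-9 + 121) + 2*(-1/30)*(-271))/(-3201) = (112 + 271/15)*(-1/3201) = (1951/15)*(-1/3201) = -1951/48015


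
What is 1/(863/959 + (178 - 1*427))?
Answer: -959/237928 ≈ -0.0040306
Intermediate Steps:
1/(863/959 + (178 - 1*427)) = 1/(863*(1/959) + (178 - 427)) = 1/(863/959 - 249) = 1/(-237928/959) = -959/237928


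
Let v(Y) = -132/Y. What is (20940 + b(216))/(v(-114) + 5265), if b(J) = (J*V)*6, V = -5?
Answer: 274740/100057 ≈ 2.7458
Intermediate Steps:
b(J) = -30*J (b(J) = (J*(-5))*6 = -5*J*6 = -30*J)
(20940 + b(216))/(v(-114) + 5265) = (20940 - 30*216)/(-132/(-114) + 5265) = (20940 - 6480)/(-132*(-1/114) + 5265) = 14460/(22/19 + 5265) = 14460/(100057/19) = 14460*(19/100057) = 274740/100057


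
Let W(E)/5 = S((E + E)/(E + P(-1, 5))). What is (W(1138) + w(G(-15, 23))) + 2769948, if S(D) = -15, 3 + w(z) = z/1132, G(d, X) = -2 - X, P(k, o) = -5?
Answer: 3135492815/1132 ≈ 2.7699e+6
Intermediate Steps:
w(z) = -3 + z/1132
W(E) = -75 (W(E) = 5*(-15) = -75)
(W(1138) + w(G(-15, 23))) + 2769948 = (-75 + (-3 + (-2 - 1*23)/1132)) + 2769948 = (-75 + (-3 + (-2 - 23)/1132)) + 2769948 = (-75 + (-3 + (1/1132)*(-25))) + 2769948 = (-75 + (-3 - 25/1132)) + 2769948 = (-75 - 3421/1132) + 2769948 = -88321/1132 + 2769948 = 3135492815/1132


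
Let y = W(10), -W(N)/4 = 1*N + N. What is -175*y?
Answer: 14000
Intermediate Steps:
W(N) = -8*N (W(N) = -4*(1*N + N) = -4*(N + N) = -8*N)
y = -80 (y = -8*10 = -80)
-175*y = -175*(-80) = 14000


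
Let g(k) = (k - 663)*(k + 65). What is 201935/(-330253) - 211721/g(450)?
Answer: 47770235588/36227102835 ≈ 1.3186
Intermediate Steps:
g(k) = (-663 + k)*(65 + k)
201935/(-330253) - 211721/g(450) = 201935/(-330253) - 211721/(-43095 + 450**2 - 598*450) = 201935*(-1/330253) - 211721/(-43095 + 202500 - 269100) = -201935/330253 - 211721/(-109695) = -201935/330253 - 211721*(-1/109695) = -201935/330253 + 211721/109695 = 47770235588/36227102835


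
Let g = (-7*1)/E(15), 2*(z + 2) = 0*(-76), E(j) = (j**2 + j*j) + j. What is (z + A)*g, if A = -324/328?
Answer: 343/7626 ≈ 0.044978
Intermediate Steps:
A = -81/82 (A = -324*1/328 = -81/82 ≈ -0.98780)
E(j) = j + 2*j**2 (E(j) = (j**2 + j**2) + j = 2*j**2 + j = j + 2*j**2)
z = -2 (z = -2 + (0*(-76))/2 = -2 + (1/2)*0 = -2 + 0 = -2)
g = -7/465 (g = (-7*1)/((15*(1 + 2*15))) = -7*1/(15*(1 + 30)) = -7/(15*31) = -7/465 ≈ -0.015054)
(z + A)*g = (-2 - 81/82)*(-7/465) = -245/82*(-7/465) = 343/7626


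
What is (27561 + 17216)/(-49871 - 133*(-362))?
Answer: -44777/1725 ≈ -25.958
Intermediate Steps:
(27561 + 17216)/(-49871 - 133*(-362)) = 44777/(-49871 + 48146) = 44777/(-1725) = 44777*(-1/1725) = -44777/1725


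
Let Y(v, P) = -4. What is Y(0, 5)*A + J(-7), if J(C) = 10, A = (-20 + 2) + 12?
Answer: 34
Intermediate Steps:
A = -6 (A = -18 + 12 = -6)
Y(0, 5)*A + J(-7) = -4*(-6) + 10 = 24 + 10 = 34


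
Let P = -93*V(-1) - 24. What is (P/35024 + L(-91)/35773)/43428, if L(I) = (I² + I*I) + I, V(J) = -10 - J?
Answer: 605963753/54411529736256 ≈ 1.1137e-5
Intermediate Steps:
P = 813 (P = -93*(-10 - 1*(-1)) - 24 = -93*(-10 + 1) - 24 = -93*(-9) - 24 = 837 - 24 = 813)
L(I) = I + 2*I² (L(I) = (I² + I²) + I = 2*I² + I = I + 2*I²)
(P/35024 + L(-91)/35773)/43428 = (813/35024 - 91*(1 + 2*(-91))/35773)/43428 = (813*(1/35024) - 91*(1 - 182)*(1/35773))*(1/43428) = (813/35024 - 91*(-181)*(1/35773))*(1/43428) = (813/35024 + 16471*(1/35773))*(1/43428) = (813/35024 + 16471/35773)*(1/43428) = (605963753/1252913552)*(1/43428) = 605963753/54411529736256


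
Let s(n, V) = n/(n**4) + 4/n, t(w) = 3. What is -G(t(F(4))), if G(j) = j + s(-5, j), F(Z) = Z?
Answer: -274/125 ≈ -2.1920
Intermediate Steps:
s(n, V) = n**(-3) + 4/n (s(n, V) = n/n**4 + 4/n = n**(-3) + 4/n)
G(j) = -101/125 + j (G(j) = j + ((-5)**(-3) + 4/(-5)) = j + (-1/125 + 4*(-1/5)) = j + (-1/125 - 4/5) = j - 101/125 = -101/125 + j)
-G(t(F(4))) = -(-101/125 + 3) = -1*274/125 = -274/125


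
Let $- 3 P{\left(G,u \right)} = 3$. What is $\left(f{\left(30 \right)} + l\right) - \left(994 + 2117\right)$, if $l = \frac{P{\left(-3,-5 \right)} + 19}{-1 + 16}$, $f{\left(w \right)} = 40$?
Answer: $- \frac{15349}{5} \approx -3069.8$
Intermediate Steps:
$P{\left(G,u \right)} = -1$ ($P{\left(G,u \right)} = \left(- \frac{1}{3}\right) 3 = -1$)
$l = \frac{6}{5}$ ($l = \frac{-1 + 19}{-1 + 16} = \frac{1}{15} \cdot 18 = \frac{6}{5} \approx 1.2$)
$\left(f{\left(30 \right)} + l\right) - \left(994 + 2117\right) = \left(40 + \frac{6}{5}\right) - \left(994 + 2117\right) = \frac{206}{5} - 3111 = - \frac{15349}{5}$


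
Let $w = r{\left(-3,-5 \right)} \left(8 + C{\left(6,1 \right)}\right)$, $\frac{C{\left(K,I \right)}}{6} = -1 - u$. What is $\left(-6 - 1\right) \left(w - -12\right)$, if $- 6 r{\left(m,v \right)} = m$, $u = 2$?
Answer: $-49$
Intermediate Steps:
$r{\left(m,v \right)} = - \frac{m}{6}$
$C{\left(K,I \right)} = -18$ ($C{\left(K,I \right)} = 6 \left(-1 - 2\right) = 6 \left(-3\right) = -18$)
$w = -5$ ($w = \left(- \frac{1}{6}\right) \left(-3\right) \left(8 - 18\right) = \frac{1}{2} \left(-10\right) = -5$)
$\left(-6 - 1\right) \left(w - -12\right) = \left(-6 - 1\right) \left(-5 - -12\right) = - 7 \left(-5 + \left(-9 + 21\right)\right) = - 7 \left(-5 + 12\right) = \left(-7\right) 7 = -49$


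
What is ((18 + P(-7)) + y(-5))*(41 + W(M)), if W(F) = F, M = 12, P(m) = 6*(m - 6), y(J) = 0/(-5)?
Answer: -3180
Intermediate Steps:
y(J) = 0 (y(J) = 0*(-1/5) = 0)
P(m) = -36 + 6*m (P(m) = 6*(-6 + m) = -36 + 6*m)
((18 + P(-7)) + y(-5))*(41 + W(M)) = ((18 + (-36 + 6*(-7))) + 0)*(41 + 12) = ((18 + (-36 - 42)) + 0)*53 = ((18 - 78) + 0)*53 = (-60 + 0)*53 = -60*53 = -3180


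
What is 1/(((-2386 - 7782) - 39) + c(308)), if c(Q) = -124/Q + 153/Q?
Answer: -308/3143727 ≈ -9.7973e-5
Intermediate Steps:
c(Q) = 29/Q
1/(((-2386 - 7782) - 39) + c(308)) = 1/(((-2386 - 7782) - 39) + 29/308) = 1/((-10168 - 39) + 29*(1/308)) = 1/(-10207 + 29/308) = 1/(-3143727/308) = -308/3143727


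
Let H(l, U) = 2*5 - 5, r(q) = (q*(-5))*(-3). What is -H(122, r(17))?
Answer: -5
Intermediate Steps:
r(q) = 15*q (r(q) = -5*q*(-3) = 15*q)
H(l, U) = 5 (H(l, U) = 10 - 5 = 5)
-H(122, r(17)) = -1*5 = -5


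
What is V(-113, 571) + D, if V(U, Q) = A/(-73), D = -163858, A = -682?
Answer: -11960952/73 ≈ -1.6385e+5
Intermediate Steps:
V(U, Q) = 682/73 (V(U, Q) = -682/(-73) = -682*(-1/73) = 682/73)
V(-113, 571) + D = 682/73 - 163858 = -11960952/73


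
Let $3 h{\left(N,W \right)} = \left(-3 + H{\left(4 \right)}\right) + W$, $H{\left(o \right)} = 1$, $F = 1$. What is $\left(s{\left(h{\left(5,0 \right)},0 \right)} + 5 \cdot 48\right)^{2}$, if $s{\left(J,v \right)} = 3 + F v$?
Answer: $59049$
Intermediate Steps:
$h{\left(N,W \right)} = - \frac{2}{3} + \frac{W}{3}$ ($h{\left(N,W \right)} = \frac{\left(-3 + 1\right) + W}{3} = \frac{-2 + W}{3} = - \frac{2}{3} + \frac{W}{3}$)
$s{\left(J,v \right)} = 3 + v$ ($s{\left(J,v \right)} = 3 + 1 v = 3 + v$)
$\left(s{\left(h{\left(5,0 \right)},0 \right)} + 5 \cdot 48\right)^{2} = \left(\left(3 + 0\right) + 5 \cdot 48\right)^{2} = \left(3 + 240\right)^{2} = 243^{2} = 59049$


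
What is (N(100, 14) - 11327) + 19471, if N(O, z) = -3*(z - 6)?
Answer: 8120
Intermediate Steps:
N(O, z) = 18 - 3*z (N(O, z) = -3*(-6 + z) = 18 - 3*z)
(N(100, 14) - 11327) + 19471 = ((18 - 3*14) - 11327) + 19471 = ((18 - 42) - 11327) + 19471 = (-24 - 11327) + 19471 = -11351 + 19471 = 8120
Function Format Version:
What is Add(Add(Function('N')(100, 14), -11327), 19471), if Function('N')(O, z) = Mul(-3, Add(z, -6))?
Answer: 8120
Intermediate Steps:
Function('N')(O, z) = Add(18, Mul(-3, z)) (Function('N')(O, z) = Mul(-3, Add(-6, z)) = Add(18, Mul(-3, z)))
Add(Add(Function('N')(100, 14), -11327), 19471) = Add(Add(Add(18, Mul(-3, 14)), -11327), 19471) = Add(Add(Add(18, -42), -11327), 19471) = Add(Add(-24, -11327), 19471) = Add(-11351, 19471) = 8120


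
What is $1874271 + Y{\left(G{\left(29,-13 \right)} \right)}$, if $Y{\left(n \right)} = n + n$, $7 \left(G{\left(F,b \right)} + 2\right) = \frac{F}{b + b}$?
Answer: $\frac{170558268}{91} \approx 1.8743 \cdot 10^{6}$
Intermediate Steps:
$G{\left(F,b \right)} = -2 + \frac{F}{14 b}$ ($G{\left(F,b \right)} = -2 + \frac{F \frac{1}{b + b}}{7} = -2 + \frac{F \frac{1}{2 b}}{7} = -2 + \frac{\frac{1}{2} F \frac{1}{b}}{7} = -2 + \frac{F}{14 b}$)
$Y{\left(n \right)} = 2 n$
$1874271 + Y{\left(G{\left(29,-13 \right)} \right)} = 1874271 + 2 \left(-2 + \frac{1}{14} \cdot 29 \frac{1}{-13}\right) = 1874271 + 2 \left(-2 + \frac{1}{14} \cdot 29 \left(- \frac{1}{13}\right)\right) = 1874271 + 2 \left(-2 - \frac{29}{182}\right) = 1874271 + 2 \left(- \frac{393}{182}\right) = 1874271 - \frac{393}{91} = \frac{170558268}{91}$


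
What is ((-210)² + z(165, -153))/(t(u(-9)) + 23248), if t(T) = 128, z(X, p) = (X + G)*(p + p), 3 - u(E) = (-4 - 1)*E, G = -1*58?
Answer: 1893/3896 ≈ 0.48588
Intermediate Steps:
G = -58
u(E) = 3 + 5*E (u(E) = 3 - (-4 - 1)*E = 3 - (-5)*E = 3 + 5*E)
z(X, p) = 2*p*(-58 + X) (z(X, p) = (X - 58)*(p + p) = (-58 + X)*(2*p) = 2*p*(-58 + X))
((-210)² + z(165, -153))/(t(u(-9)) + 23248) = ((-210)² + 2*(-153)*(-58 + 165))/(128 + 23248) = (44100 + 2*(-153)*107)/23376 = (44100 - 32742)*(1/23376) = 11358*(1/23376) = 1893/3896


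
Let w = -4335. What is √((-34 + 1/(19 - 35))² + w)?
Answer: I*√812735/16 ≈ 56.345*I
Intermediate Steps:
√((-34 + 1/(19 - 35))² + w) = √((-34 + 1/(19 - 35))² - 4335) = √((-34 + 1/(-16))² - 4335) = √((-34 - 1/16)² - 4335) = √((-545/16)² - 4335) = √(297025/256 - 4335) = √(-812735/256) = I*√812735/16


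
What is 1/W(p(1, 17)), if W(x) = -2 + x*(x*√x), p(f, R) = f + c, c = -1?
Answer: -½ ≈ -0.50000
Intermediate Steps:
p(f, R) = -1 + f (p(f, R) = f - 1 = -1 + f)
W(x) = -2 + x^(5/2) (W(x) = -2 + x*x^(3/2) = -2 + x^(5/2))
1/W(p(1, 17)) = 1/(-2 + (-1 + 1)^(5/2)) = 1/(-2 + 0^(5/2)) = 1/(-2 + 0) = 1/(-2) = -½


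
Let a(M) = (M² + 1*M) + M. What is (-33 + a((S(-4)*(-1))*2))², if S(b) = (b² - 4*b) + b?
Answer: 8946081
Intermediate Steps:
S(b) = b² - 3*b
a(M) = M² + 2*M (a(M) = (M² + M) + M = (M + M²) + M = M² + 2*M)
(-33 + a((S(-4)*(-1))*2))² = (-33 + ((-4*(-3 - 4)*(-1))*2)*(2 + (-4*(-3 - 4)*(-1))*2))² = (-33 + ((-4*(-7)*(-1))*2)*(2 + (-4*(-7)*(-1))*2))² = (-33 + ((28*(-1))*2)*(2 + (28*(-1))*2))² = (-33 + (-28*2)*(2 - 28*2))² = (-33 - 56*(2 - 56))² = (-33 - 56*(-54))² = (-33 + 3024)² = 2991² = 8946081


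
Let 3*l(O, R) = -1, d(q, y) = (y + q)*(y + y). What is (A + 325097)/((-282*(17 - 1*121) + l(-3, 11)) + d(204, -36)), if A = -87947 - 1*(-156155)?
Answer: 235983/10339 ≈ 22.825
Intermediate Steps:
d(q, y) = 2*y*(q + y) (d(q, y) = (q + y)*(2*y) = 2*y*(q + y))
l(O, R) = -1/3 (l(O, R) = (1/3)*(-1) = -1/3)
A = 68208 (A = -87947 + 156155 = 68208)
(A + 325097)/((-282*(17 - 1*121) + l(-3, 11)) + d(204, -36)) = (68208 + 325097)/((-282*(17 - 1*121) - 1/3) + 2*(-36)*(204 - 36)) = 393305/((-282*(17 - 121) - 1/3) + 2*(-36)*168) = 393305/((-282*(-104) - 1/3) - 12096) = 393305/((29328 - 1/3) - 12096) = 393305/(87983/3 - 12096) = 393305/(51695/3) = 393305*(3/51695) = 235983/10339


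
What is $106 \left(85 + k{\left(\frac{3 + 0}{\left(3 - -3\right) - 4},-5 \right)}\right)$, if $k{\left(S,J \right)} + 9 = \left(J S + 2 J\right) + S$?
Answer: $6360$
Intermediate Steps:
$k{\left(S,J \right)} = -9 + S + 2 J + J S$ ($k{\left(S,J \right)} = -9 + \left(\left(J S + 2 J\right) + S\right) = -9 + \left(\left(2 J + J S\right) + S\right) = -9 + \left(S + 2 J + J S\right) = -9 + S + 2 J + J S$)
$106 \left(85 + k{\left(\frac{3 + 0}{\left(3 - -3\right) - 4},-5 \right)}\right) = 106 \left(85 + \left(-9 + \frac{3 + 0}{\left(3 - -3\right) - 4} + 2 \left(-5\right) - 5 \frac{3 + 0}{\left(3 - -3\right) - 4}\right)\right) = 106 \left(85 - \left(19 - \frac{3}{\left(3 + 3\right) - 4} + 5 \cdot 3 \frac{1}{\left(3 + 3\right) - 4}\right)\right) = 106 \left(85 - \left(19 - \frac{3}{6 - 4} + 5 \cdot 3 \frac{1}{6 - 4}\right)\right) = 106 \left(85 - \left(19 - \frac{3}{2} + 5 \cdot 3 \cdot \frac{1}{2}\right)\right) = 106 \left(85 - \left(\frac{35}{2} + 5 \cdot 3 \cdot \frac{1}{2}\right)\right) = 106 \left(85 - 25\right) = 106 \cdot 60 = 6360$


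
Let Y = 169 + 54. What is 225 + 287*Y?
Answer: 64226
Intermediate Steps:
Y = 223
225 + 287*Y = 225 + 287*223 = 225 + 64001 = 64226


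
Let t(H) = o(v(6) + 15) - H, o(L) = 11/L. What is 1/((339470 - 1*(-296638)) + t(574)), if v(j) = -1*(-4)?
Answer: 19/12075157 ≈ 1.5735e-6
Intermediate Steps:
v(j) = 4
t(H) = 11/19 - H (t(H) = 11/(4 + 15) - H = 11/19 - H)
1/((339470 - 1*(-296638)) + t(574)) = 1/((339470 - 1*(-296638)) + (11/19 - 1*574)) = 1/((339470 + 296638) + (11/19 - 574)) = 1/(636108 - 10895/19) = 1/(12075157/19) = 19/12075157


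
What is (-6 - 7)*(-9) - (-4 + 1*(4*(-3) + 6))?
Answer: 127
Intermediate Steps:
(-6 - 7)*(-9) - (-4 + 1*(4*(-3) + 6)) = -13*(-9) - (-4 + 1*(-12 + 6)) = 117 - (-4 + 1*(-6)) = 117 - (-4 - 6) = 117 - 1*(-10) = 117 + 10 = 127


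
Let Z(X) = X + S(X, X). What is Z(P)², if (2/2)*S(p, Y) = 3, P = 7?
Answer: 100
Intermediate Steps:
S(p, Y) = 3
Z(X) = 3 + X (Z(X) = X + 3 = 3 + X)
Z(P)² = (3 + 7)² = 10² = 100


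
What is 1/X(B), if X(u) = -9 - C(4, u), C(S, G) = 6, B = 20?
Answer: -1/15 ≈ -0.066667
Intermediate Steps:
X(u) = -15 (X(u) = -9 - 1*6 = -9 - 6 = -15)
1/X(B) = 1/(-15) = -1/15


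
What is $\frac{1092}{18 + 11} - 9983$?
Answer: $- \frac{288415}{29} \approx -9945.3$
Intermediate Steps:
$\frac{1092}{18 + 11} - 9983 = \frac{1092}{29} - 9983 = - \frac{288415}{29}$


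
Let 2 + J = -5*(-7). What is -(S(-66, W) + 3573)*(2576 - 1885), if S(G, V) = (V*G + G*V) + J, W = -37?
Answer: -5866590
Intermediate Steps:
J = 33 (J = -2 - 5*(-7) = -2 + 35 = 33)
S(G, V) = 33 + 2*G*V (S(G, V) = (V*G + G*V) + 33 = (G*V + G*V) + 33 = 2*G*V + 33 = 33 + 2*G*V)
-(S(-66, W) + 3573)*(2576 - 1885) = -((33 + 2*(-66)*(-37)) + 3573)*(2576 - 1885) = -((33 + 4884) + 3573)*691 = -(4917 + 3573)*691 = -8490*691 = -1*5866590 = -5866590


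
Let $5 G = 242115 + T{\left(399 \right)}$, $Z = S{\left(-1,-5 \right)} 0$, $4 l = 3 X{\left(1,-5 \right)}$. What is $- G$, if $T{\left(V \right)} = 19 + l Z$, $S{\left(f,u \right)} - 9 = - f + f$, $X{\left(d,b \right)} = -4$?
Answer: $- \frac{242134}{5} \approx -48427.0$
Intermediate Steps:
$l = -3$ ($l = \frac{3 \left(-4\right)}{4} = \frac{1}{4} \left(-12\right) = -3$)
$S{\left(f,u \right)} = 9$ ($S{\left(f,u \right)} = 9 + \left(- f + f\right) = 9 + 0 = 9$)
$Z = 0$ ($Z = 9 \cdot 0 = 0$)
$T{\left(V \right)} = 19$ ($T{\left(V \right)} = 19 - 0 = 19 + 0 = 19$)
$G = \frac{242134}{5}$ ($G = \frac{242115 + 19}{5} = \frac{1}{5} \cdot 242134 = \frac{242134}{5} \approx 48427.0$)
$- G = \left(-1\right) \frac{242134}{5} = - \frac{242134}{5}$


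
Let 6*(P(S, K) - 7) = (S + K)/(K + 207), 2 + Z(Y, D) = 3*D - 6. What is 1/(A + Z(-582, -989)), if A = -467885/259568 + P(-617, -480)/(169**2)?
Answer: -6071674229712/18074173715711023 ≈ -0.00033593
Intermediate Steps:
Z(Y, D) = -8 + 3*D (Z(Y, D) = -2 + (3*D - 6) = -2 + (-6 + 3*D) = -8 + 3*D)
P(S, K) = 7 + (K + S)/(6*(207 + K)) (P(S, K) = 7 + ((S + K)/(K + 207))/6 = 7 + ((K + S)/(207 + K))/6 = 7 + (K + S)/(6*(207 + K)))
A = -10942882317823/6071674229712 (A = -467885/259568 + ((8694 - 617 + 43*(-480))/(6*(207 - 480)))/(169**2) = -467885*1/259568 + ((1/6)*(8694 - 617 - 20640)/(-273))/28561 = -467885/259568 + ((1/6)*(-1/273)*(-12563))*(1/28561) = -467885/259568 + (12563/1638)*(1/28561) = -467885/259568 + 12563/46782918 = -10942882317823/6071674229712 ≈ -1.8023)
1/(A + Z(-582, -989)) = 1/(-10942882317823/6071674229712 + (-8 + 3*(-989))) = 1/(-10942882317823/6071674229712 + (-8 - 2967)) = 1/(-10942882317823/6071674229712 - 2975) = 1/(-18074173715711023/6071674229712) = -6071674229712/18074173715711023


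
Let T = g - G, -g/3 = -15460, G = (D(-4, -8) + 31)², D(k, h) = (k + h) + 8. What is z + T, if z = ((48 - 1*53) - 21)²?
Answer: 46327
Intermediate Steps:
D(k, h) = 8 + h + k (D(k, h) = (h + k) + 8 = 8 + h + k)
G = 729 (G = ((8 - 8 - 4) + 31)² = (-4 + 31)² = 27² = 729)
g = 46380 (g = -3*(-15460) = 46380)
T = 45651 (T = 46380 - 1*729 = 46380 - 729 = 45651)
z = 676 (z = ((48 - 53) - 21)² = (-5 - 21)² = (-26)² = 676)
z + T = 676 + 45651 = 46327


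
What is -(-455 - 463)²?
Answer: -842724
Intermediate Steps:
-(-455 - 463)² = -1*(-918)² = -1*842724 = -842724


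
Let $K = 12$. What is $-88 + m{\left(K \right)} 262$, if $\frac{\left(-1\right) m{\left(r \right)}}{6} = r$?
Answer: $-18952$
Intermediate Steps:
$m{\left(r \right)} = - 6 r$
$-88 + m{\left(K \right)} 262 = -88 + \left(-6\right) 12 \cdot 262 = -88 - 18864 = -18952$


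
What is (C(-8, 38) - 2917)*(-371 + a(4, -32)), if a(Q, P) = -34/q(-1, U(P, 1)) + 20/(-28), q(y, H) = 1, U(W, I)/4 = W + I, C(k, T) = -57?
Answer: 8446160/7 ≈ 1.2066e+6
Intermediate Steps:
U(W, I) = 4*I + 4*W (U(W, I) = 4*(W + I) = 4*(I + W) = 4*I + 4*W)
a(Q, P) = -243/7 (a(Q, P) = -34/1 + 20/(-28) = -34*1 + 20*(-1/28) = -34 - 5/7 = -243/7)
(C(-8, 38) - 2917)*(-371 + a(4, -32)) = (-57 - 2917)*(-371 - 243/7) = -2974*(-2840/7) = 8446160/7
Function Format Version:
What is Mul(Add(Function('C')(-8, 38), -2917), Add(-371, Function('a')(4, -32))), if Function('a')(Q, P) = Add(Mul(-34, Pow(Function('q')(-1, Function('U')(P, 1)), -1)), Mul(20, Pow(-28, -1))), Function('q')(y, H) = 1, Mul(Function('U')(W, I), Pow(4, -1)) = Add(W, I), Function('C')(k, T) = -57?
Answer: Rational(8446160, 7) ≈ 1.2066e+6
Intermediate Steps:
Function('U')(W, I) = Add(Mul(4, I), Mul(4, W)) (Function('U')(W, I) = Mul(4, Add(W, I)) = Mul(4, Add(I, W)) = Add(Mul(4, I), Mul(4, W)))
Function('a')(Q, P) = Rational(-243, 7) (Function('a')(Q, P) = Add(Mul(-34, Pow(1, -1)), Mul(20, Pow(-28, -1))) = Add(Mul(-34, 1), Mul(20, Rational(-1, 28))) = Add(-34, Rational(-5, 7)) = Rational(-243, 7))
Mul(Add(Function('C')(-8, 38), -2917), Add(-371, Function('a')(4, -32))) = Mul(Add(-57, -2917), Add(-371, Rational(-243, 7))) = Mul(-2974, Rational(-2840, 7)) = Rational(8446160, 7)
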